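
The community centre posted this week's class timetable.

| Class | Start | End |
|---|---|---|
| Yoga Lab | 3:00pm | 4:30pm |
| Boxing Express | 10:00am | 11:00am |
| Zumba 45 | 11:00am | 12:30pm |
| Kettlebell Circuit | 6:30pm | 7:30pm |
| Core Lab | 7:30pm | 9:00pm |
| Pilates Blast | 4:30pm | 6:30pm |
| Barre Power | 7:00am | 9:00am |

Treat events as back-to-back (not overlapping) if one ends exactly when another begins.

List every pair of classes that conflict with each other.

no overlapping pairs

Sorted by start: Barre Power, Boxing Express, Zumba 45, Yoga Lab, Pilates Blast, Kettlebell Circuit, Core Lab.
Boxing Express starts after Barre Power ends, so Barre Power has no further overlaps.
Zumba 45 starts exactly when Boxing Express ends (back-to-back, no overlap), so Boxing Express has no further overlaps.
Yoga Lab starts after Zumba 45 ends, so Zumba 45 has no further overlaps.
Pilates Blast starts exactly when Yoga Lab ends (back-to-back, no overlap), so Yoga Lab has no further overlaps.
Kettlebell Circuit starts exactly when Pilates Blast ends (back-to-back, no overlap), so Pilates Blast has no further overlaps.
Core Lab starts exactly when Kettlebell Circuit ends (back-to-back, no overlap).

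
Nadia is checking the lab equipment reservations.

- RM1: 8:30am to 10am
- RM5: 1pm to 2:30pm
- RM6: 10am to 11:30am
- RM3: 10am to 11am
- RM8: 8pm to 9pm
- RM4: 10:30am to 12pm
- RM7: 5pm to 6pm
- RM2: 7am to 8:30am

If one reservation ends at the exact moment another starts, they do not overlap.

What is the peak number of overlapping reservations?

Sweep the timeline, counting +1 at each start and −1 at each end (ends before starts at a tie):
7am start RM2 → 1
8:30am end RM2 → 0
8:30am start RM1 → 1
10am end RM1 → 0
10am start RM3 → 1
10am start RM6 → 2
10:30am start RM4 → 3
11am end RM3 → 2
11:30am end RM6 → 1
12pm end RM4 → 0
1pm start RM5 → 1
2:30pm end RM5 → 0
5pm start RM7 → 1
6pm end RM7 → 0
8pm start RM8 → 1
9pm end RM8 → 0
Peak is 3, at 10:30am (RM3, RM4, RM6).

3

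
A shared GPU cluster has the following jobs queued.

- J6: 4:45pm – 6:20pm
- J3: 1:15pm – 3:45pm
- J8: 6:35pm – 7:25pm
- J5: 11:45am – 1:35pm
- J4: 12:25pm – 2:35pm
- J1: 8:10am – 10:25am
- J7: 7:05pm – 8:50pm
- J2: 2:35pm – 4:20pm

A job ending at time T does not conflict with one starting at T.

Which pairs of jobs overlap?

Two intervals overlap when each starts before the other ends.
Sorted by start: J1, J5, J4, J3, J2, J6, J8, J7.
J5 starts after J1 ends — done with J1.
J4 starts before J5 ends → J5 and J4 overlap.
J3 starts before J5 ends → J5 and J3 overlap.
J2 starts after J5 ends — done with J5.
J3 starts before J4 ends → J4 and J3 overlap.
J2 starts exactly when J4 ends (back-to-back, no overlap) — done with J4.
J2 starts before J3 ends → J3 and J2 overlap.
J6 starts after J3 ends — done with J3.
J6 starts after J2 ends — done with J2.
J8 starts after J6 ends — done with J6.
J7 starts before J8 ends → J8 and J7 overlap.

J2 & J3, J3 & J4, J3 & J5, J4 & J5, J7 & J8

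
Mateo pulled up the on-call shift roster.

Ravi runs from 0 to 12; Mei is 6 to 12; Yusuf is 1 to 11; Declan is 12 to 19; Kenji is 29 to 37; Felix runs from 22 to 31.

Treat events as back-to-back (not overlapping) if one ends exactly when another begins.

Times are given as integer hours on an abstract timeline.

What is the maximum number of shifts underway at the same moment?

Walk through starts and ends in time order (an end at T is processed before a start at T):
0 start Ravi → 1
1 start Yusuf → 2
6 start Mei → 3
11 end Yusuf → 2
12 end Mei → 1
12 end Ravi → 0
12 start Declan → 1
19 end Declan → 0
22 start Felix → 1
29 start Kenji → 2
31 end Felix → 1
37 end Kenji → 0
Peak is 3, at 6 (Mei, Ravi, Yusuf).

3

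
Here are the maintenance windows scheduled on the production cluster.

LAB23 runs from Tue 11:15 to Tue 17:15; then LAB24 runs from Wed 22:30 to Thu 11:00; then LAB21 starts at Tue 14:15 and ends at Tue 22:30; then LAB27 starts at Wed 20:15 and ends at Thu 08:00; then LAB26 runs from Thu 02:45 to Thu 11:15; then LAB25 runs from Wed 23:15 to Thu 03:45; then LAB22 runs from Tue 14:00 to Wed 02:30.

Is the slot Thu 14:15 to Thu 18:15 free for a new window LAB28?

Yes — the slot is free

LAB23: ends Tue 17:15 at or before LAB28 starts Thu 14:15 → clear.
LAB22: ends Wed 02:30 at or before LAB28 starts Thu 14:15 → clear.
LAB21: ends Tue 22:30 at or before LAB28 starts Thu 14:15 → clear.
LAB27: ends Thu 08:00 at or before LAB28 starts Thu 14:15 → clear.
LAB24: ends Thu 11:00 at or before LAB28 starts Thu 14:15 → clear.
LAB25: ends Thu 03:45 at or before LAB28 starts Thu 14:15 → clear.
LAB26: ends Thu 11:15 at or before LAB28 starts Thu 14:15 → clear.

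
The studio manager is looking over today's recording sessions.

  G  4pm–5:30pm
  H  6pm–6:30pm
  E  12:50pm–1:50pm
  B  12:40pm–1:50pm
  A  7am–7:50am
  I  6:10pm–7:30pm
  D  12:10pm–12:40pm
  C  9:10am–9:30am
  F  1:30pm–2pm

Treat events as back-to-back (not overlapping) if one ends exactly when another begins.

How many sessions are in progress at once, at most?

3

Sort all start/end points and keep a running count:
7am start A → 1
7:50am end A → 0
9:10am start C → 1
9:30am end C → 0
12:10pm start D → 1
12:40pm end D → 0
12:40pm start B → 1
12:50pm start E → 2
1:30pm start F → 3
1:50pm end B → 2
1:50pm end E → 1
2pm end F → 0
4pm start G → 1
5:30pm end G → 0
6pm start H → 1
6:10pm start I → 2
6:30pm end H → 1
7:30pm end I → 0
Peak is 3, at 1:30pm (B, E, F).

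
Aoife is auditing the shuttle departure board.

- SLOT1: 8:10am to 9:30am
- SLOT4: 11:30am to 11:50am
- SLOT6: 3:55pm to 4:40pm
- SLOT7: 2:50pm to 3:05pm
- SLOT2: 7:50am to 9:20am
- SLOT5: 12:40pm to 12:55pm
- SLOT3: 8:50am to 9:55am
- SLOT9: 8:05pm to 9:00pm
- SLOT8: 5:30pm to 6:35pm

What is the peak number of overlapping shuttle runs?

3

Sort all start/end points and keep a running count:
7:50am start SLOT2 → 1
8:10am start SLOT1 → 2
8:50am start SLOT3 → 3
9:20am end SLOT2 → 2
9:30am end SLOT1 → 1
9:55am end SLOT3 → 0
11:30am start SLOT4 → 1
11:50am end SLOT4 → 0
12:40pm start SLOT5 → 1
12:55pm end SLOT5 → 0
2:50pm start SLOT7 → 1
3:05pm end SLOT7 → 0
3:55pm start SLOT6 → 1
4:40pm end SLOT6 → 0
5:30pm start SLOT8 → 1
6:35pm end SLOT8 → 0
8:05pm start SLOT9 → 1
9:00pm end SLOT9 → 0
Peak is 3, at 8:50am (SLOT1, SLOT2, SLOT3).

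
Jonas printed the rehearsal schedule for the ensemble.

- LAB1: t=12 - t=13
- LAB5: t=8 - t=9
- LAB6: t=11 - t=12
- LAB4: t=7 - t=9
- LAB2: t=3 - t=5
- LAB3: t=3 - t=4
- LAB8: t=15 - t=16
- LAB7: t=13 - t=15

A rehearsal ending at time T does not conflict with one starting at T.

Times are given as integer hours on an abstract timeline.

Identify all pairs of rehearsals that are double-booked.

LAB2 & LAB3, LAB4 & LAB5

Sorted by start: LAB2, LAB3, LAB4, LAB5, LAB6, LAB1, LAB7, LAB8.
LAB3 starts before LAB2 ends → LAB2 and LAB3 overlap.
LAB4 starts after LAB2 ends — done with LAB2.
LAB4 starts after LAB3 ends — done with LAB3.
LAB5 starts before LAB4 ends → LAB4 and LAB5 overlap.
LAB6 starts after LAB4 ends — done with LAB4.
LAB6 starts after LAB5 ends — done with LAB5.
LAB1 starts exactly when LAB6 ends (back-to-back, no overlap) — done with LAB6.
LAB7 starts exactly when LAB1 ends (back-to-back, no overlap) — done with LAB1.
LAB8 starts exactly when LAB7 ends (back-to-back, no overlap).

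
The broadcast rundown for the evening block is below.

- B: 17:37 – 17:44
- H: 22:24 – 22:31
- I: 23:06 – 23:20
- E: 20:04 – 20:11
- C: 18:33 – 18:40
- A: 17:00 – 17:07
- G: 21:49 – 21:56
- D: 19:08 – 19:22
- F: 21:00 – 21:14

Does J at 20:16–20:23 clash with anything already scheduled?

No — it doesn't clash with anything

A: ends 17:07 at or before J starts 20:16 → clear.
B: ends 17:44 at or before J starts 20:16 → clear.
C: ends 18:40 at or before J starts 20:16 → clear.
D: ends 19:22 at or before J starts 20:16 → clear.
E: ends 20:11 at or before J starts 20:16 → clear.
F: starts 21:00 at or after J ends 20:23 → clear.
G: starts 21:49 at or after J ends 20:23 → clear.
H: starts 22:24 at or after J ends 20:23 → clear.
I: starts 23:06 at or after J ends 20:23 → clear.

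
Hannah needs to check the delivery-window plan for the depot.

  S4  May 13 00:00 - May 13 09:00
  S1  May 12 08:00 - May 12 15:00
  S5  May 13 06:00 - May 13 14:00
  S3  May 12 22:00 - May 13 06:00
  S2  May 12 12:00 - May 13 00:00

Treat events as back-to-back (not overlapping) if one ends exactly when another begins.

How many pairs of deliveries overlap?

4

Sorted by start: S1, S2, S3, S4, S5.
S2 starts before S1 ends → S1 and S2 overlap.
S3 starts after S1 ends, so S1 has no further overlaps.
S3 starts before S2 ends → S2 and S3 overlap.
S4 starts exactly when S2 ends (back-to-back, no overlap), so S2 has no further overlaps.
S4 starts before S3 ends → S3 and S4 overlap.
S5 starts exactly when S3 ends (back-to-back, no overlap).
S5 starts before S4 ends → S4 and S5 overlap.
Overlapping pairs: S1 & S2, S2 & S3, S3 & S4, S4 & S5 — 4 in total.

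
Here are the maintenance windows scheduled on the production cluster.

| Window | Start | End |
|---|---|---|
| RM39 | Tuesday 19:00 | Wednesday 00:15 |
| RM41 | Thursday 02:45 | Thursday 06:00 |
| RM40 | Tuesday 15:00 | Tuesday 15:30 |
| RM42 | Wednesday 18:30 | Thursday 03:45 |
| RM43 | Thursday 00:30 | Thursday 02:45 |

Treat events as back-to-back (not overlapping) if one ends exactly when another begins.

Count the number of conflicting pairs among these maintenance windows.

2

Sorted by start: RM40, RM39, RM42, RM43, RM41.
RM39 starts after RM40 ends, so RM40 has no further overlaps.
RM42 starts after RM39 ends, so RM39 has no further overlaps.
RM43 starts before RM42 ends → RM42 and RM43 overlap.
RM41 starts before RM42 ends → RM42 and RM41 overlap.
RM41 starts exactly when RM43 ends (back-to-back, no overlap).
Overlapping pairs: RM41 & RM42, RM42 & RM43 — 2 in total.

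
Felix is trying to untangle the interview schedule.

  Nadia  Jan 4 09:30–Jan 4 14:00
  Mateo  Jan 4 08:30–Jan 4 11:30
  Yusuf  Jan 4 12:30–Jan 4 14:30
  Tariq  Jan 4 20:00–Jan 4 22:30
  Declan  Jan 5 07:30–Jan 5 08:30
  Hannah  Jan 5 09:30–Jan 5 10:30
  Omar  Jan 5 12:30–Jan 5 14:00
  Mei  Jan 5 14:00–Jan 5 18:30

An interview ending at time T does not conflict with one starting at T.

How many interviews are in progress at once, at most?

Sort all start/end points and keep a running count:
Jan 4 08:30 start Mateo → 1
Jan 4 09:30 start Nadia → 2
Jan 4 11:30 end Mateo → 1
Jan 4 12:30 start Yusuf → 2
Jan 4 14:00 end Nadia → 1
Jan 4 14:30 end Yusuf → 0
Jan 4 20:00 start Tariq → 1
Jan 4 22:30 end Tariq → 0
Jan 5 07:30 start Declan → 1
Jan 5 08:30 end Declan → 0
Jan 5 09:30 start Hannah → 1
Jan 5 10:30 end Hannah → 0
Jan 5 12:30 start Omar → 1
Jan 5 14:00 end Omar → 0
Jan 5 14:00 start Mei → 1
Jan 5 18:30 end Mei → 0
Peak is 2, at Jan 4 09:30 (Mateo, Nadia).

2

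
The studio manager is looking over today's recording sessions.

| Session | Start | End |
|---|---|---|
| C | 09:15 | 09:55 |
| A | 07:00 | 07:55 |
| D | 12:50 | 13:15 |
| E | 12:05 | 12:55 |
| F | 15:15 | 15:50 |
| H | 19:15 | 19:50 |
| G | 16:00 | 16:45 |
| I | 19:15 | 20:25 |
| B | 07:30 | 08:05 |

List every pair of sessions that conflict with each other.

Sorted by start: A, B, C, E, D, F, G, H, I.
B starts before A ends → A and B overlap.
C starts after A ends, so nothing later overlaps A either.
C starts after B ends, so nothing later overlaps B either.
E starts after C ends, so nothing later overlaps C either.
D starts before E ends → E and D overlap.
F starts after E ends, so nothing later overlaps E either.
F starts after D ends, so nothing later overlaps D either.
G starts after F ends, so nothing later overlaps F either.
H starts after G ends, so nothing later overlaps G either.
I starts before H ends → H and I overlap.

A & B, D & E, H & I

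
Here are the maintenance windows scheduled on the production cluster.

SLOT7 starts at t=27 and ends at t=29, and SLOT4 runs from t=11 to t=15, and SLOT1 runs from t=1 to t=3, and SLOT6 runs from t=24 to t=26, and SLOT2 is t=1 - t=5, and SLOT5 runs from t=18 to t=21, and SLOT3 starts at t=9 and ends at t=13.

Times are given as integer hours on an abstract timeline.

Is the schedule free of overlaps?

No

Two intervals overlap when each starts before the other ends.
Sorted by start: SLOT1, SLOT2, SLOT3, SLOT4, SLOT5, SLOT6, SLOT7.
SLOT2 starts before SLOT1 ends → SLOT1 and SLOT2 overlap.
That's a conflict, so the schedule is not conflict-free.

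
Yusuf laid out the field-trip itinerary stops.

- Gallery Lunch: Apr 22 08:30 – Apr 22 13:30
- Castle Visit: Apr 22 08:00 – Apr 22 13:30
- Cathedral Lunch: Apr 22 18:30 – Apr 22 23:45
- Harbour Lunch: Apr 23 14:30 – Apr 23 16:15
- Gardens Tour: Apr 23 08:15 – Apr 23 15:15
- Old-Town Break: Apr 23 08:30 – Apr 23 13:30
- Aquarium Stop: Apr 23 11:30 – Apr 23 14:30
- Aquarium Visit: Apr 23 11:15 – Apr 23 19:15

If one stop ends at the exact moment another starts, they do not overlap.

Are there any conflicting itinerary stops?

Yes

Sorted by start: Castle Visit, Gallery Lunch, Cathedral Lunch, Gardens Tour, Old-Town Break, Aquarium Visit, Aquarium Stop, Harbour Lunch.
Gallery Lunch starts before Castle Visit ends → Castle Visit and Gallery Lunch overlap.
That's a conflict, so the schedule is not conflict-free.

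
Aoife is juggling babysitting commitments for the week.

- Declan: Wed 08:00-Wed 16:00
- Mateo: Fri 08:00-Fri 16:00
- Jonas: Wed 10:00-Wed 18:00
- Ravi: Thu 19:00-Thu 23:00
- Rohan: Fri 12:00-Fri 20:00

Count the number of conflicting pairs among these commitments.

2

Sorted by start: Declan, Jonas, Ravi, Mateo, Rohan.
Jonas starts before Declan ends → Declan and Jonas overlap.
Ravi starts after Declan ends; Declan is clear from here.
Ravi starts after Jonas ends; Jonas is clear from here.
Mateo starts after Ravi ends; Ravi is clear from here.
Rohan starts before Mateo ends → Mateo and Rohan overlap.
Overlapping pairs: Declan & Jonas, Mateo & Rohan — 2 in total.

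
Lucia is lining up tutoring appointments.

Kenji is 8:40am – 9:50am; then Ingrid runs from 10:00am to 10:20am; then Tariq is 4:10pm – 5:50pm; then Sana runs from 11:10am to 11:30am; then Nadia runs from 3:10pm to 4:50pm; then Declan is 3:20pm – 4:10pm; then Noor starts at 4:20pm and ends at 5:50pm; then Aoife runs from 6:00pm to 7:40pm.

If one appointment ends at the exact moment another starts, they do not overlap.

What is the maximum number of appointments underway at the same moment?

Sort all start/end points and keep a running count:
8:40am start Kenji → 1
9:50am end Kenji → 0
10:00am start Ingrid → 1
10:20am end Ingrid → 0
11:10am start Sana → 1
11:30am end Sana → 0
3:10pm start Nadia → 1
3:20pm start Declan → 2
4:10pm end Declan → 1
4:10pm start Tariq → 2
4:20pm start Noor → 3
4:50pm end Nadia → 2
5:50pm end Noor → 1
5:50pm end Tariq → 0
6:00pm start Aoife → 1
7:40pm end Aoife → 0
Peak is 3, at 4:20pm (Nadia, Noor, Tariq).

3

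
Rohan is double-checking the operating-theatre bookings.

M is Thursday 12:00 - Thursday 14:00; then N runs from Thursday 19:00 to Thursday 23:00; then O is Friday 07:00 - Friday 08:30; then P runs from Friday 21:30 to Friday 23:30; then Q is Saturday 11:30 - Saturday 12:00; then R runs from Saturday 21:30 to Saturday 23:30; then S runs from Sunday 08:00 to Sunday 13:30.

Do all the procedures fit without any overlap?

Two intervals overlap when each starts before the other ends.
Sorted by start: M, N, O, P, Q, R, S.
N starts after M ends, so M has no further overlaps.
O starts after N ends, so N has no further overlaps.
P starts after O ends, so O has no further overlaps.
Q starts after P ends, so P has no further overlaps.
R starts after Q ends, so Q has no further overlaps.
S starts after R ends.
Every pair is clear; the schedule has no overlaps.

Yes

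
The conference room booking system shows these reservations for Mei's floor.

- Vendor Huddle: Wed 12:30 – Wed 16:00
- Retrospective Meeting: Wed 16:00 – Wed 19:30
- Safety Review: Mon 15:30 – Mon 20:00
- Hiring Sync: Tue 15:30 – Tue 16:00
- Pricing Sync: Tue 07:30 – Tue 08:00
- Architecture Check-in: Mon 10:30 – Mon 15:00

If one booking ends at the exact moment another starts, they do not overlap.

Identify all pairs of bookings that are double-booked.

none

Sorted by start: Architecture Check-in, Safety Review, Pricing Sync, Hiring Sync, Vendor Huddle, Retrospective Meeting.
Safety Review starts after Architecture Check-in ends — done with Architecture Check-in.
Pricing Sync starts after Safety Review ends — done with Safety Review.
Hiring Sync starts after Pricing Sync ends — done with Pricing Sync.
Vendor Huddle starts after Hiring Sync ends — done with Hiring Sync.
Retrospective Meeting starts exactly when Vendor Huddle ends (back-to-back, no overlap).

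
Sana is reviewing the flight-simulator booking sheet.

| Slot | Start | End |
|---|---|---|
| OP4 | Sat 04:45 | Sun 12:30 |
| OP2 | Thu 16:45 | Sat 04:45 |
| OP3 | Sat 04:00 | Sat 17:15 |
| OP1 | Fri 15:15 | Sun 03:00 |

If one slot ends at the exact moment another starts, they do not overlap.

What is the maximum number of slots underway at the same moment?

3

Walk through starts and ends in time order (an end at T is processed before a start at T):
Thu 16:45 start OP2 → 1
Fri 15:15 start OP1 → 2
Sat 04:00 start OP3 → 3
Sat 04:45 end OP2 → 2
Sat 04:45 start OP4 → 3
Sat 17:15 end OP3 → 2
Sun 03:00 end OP1 → 1
Sun 12:30 end OP4 → 0
Peak is 3, at Sat 04:00 (OP1, OP2, OP3).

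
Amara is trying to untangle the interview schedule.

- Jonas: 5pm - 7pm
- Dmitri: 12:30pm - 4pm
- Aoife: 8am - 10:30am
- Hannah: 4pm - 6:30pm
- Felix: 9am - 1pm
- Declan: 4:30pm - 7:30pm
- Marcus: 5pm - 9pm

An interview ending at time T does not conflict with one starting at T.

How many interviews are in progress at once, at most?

4

Walk through starts and ends in time order (an end at T is processed before a start at T):
8am start Aoife → 1
9am start Felix → 2
10:30am end Aoife → 1
12:30pm start Dmitri → 2
1pm end Felix → 1
4pm end Dmitri → 0
4pm start Hannah → 1
4:30pm start Declan → 2
5pm start Jonas → 3
5pm start Marcus → 4
6:30pm end Hannah → 3
7pm end Jonas → 2
7:30pm end Declan → 1
9pm end Marcus → 0
Peak is 4, at 5pm (Declan, Hannah, Jonas, Marcus).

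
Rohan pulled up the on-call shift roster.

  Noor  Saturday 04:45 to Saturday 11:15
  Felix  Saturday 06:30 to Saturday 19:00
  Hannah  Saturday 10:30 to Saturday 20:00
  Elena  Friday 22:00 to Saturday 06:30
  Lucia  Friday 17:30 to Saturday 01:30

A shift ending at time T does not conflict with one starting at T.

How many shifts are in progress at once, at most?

Walk through starts and ends in time order (an end at T is processed before a start at T):
Friday 17:30 start Lucia → 1
Friday 22:00 start Elena → 2
Saturday 01:30 end Lucia → 1
Saturday 04:45 start Noor → 2
Saturday 06:30 end Elena → 1
Saturday 06:30 start Felix → 2
Saturday 10:30 start Hannah → 3
Saturday 11:15 end Noor → 2
Saturday 19:00 end Felix → 1
Saturday 20:00 end Hannah → 0
Peak is 3, at Saturday 10:30 (Felix, Hannah, Noor).

3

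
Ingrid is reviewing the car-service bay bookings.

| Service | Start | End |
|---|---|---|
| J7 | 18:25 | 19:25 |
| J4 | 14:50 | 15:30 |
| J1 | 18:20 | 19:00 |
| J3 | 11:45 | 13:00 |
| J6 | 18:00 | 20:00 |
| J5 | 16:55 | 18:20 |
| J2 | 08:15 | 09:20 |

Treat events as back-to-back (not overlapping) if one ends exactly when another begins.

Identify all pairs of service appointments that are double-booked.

Check each pair: they overlap iff neither finishes before the other starts.
Sorted by start: J2, J3, J4, J5, J6, J1, J7.
J3 starts after J2 ends; J2 is clear from here.
J4 starts after J3 ends; J3 is clear from here.
J5 starts after J4 ends; J4 is clear from here.
J6 starts before J5 ends → J5 and J6 overlap.
J1 starts exactly when J5 ends (back-to-back, no overlap); J5 is clear from here.
J1 starts before J6 ends → J6 and J1 overlap.
J7 starts before J6 ends → J6 and J7 overlap.
J7 starts before J1 ends → J1 and J7 overlap.

J1 & J6, J1 & J7, J5 & J6, J6 & J7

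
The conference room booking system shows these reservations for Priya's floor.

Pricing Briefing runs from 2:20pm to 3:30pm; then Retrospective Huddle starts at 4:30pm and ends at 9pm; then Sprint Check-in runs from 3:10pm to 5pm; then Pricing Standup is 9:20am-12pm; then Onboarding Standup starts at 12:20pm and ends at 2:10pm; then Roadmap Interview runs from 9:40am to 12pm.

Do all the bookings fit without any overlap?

Sorted by start: Pricing Standup, Roadmap Interview, Onboarding Standup, Pricing Briefing, Sprint Check-in, Retrospective Huddle.
Roadmap Interview starts before Pricing Standup ends → Pricing Standup and Roadmap Interview overlap.
That's a conflict, so the schedule is not conflict-free.

No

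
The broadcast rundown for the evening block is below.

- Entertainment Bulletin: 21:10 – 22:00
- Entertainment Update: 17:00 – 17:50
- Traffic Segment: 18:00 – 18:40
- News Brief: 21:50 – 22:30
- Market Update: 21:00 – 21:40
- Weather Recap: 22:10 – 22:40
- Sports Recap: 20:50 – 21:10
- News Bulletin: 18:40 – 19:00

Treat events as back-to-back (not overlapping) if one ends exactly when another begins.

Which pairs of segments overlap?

Entertainment Bulletin & Market Update, Entertainment Bulletin & News Brief, Market Update & Sports Recap, News Brief & Weather Recap

Sorted by start: Entertainment Update, Traffic Segment, News Bulletin, Sports Recap, Market Update, Entertainment Bulletin, News Brief, Weather Recap.
Traffic Segment starts after Entertainment Update ends, so Entertainment Update has no further overlaps.
News Bulletin starts exactly when Traffic Segment ends (back-to-back, no overlap), so Traffic Segment has no further overlaps.
Sports Recap starts after News Bulletin ends, so News Bulletin has no further overlaps.
Market Update starts before Sports Recap ends → Sports Recap and Market Update overlap.
Entertainment Bulletin starts exactly when Sports Recap ends (back-to-back, no overlap), so Sports Recap has no further overlaps.
Entertainment Bulletin starts before Market Update ends → Market Update and Entertainment Bulletin overlap.
News Brief starts after Market Update ends, so Market Update has no further overlaps.
News Brief starts before Entertainment Bulletin ends → Entertainment Bulletin and News Brief overlap.
Weather Recap starts after Entertainment Bulletin ends.
Weather Recap starts before News Brief ends → News Brief and Weather Recap overlap.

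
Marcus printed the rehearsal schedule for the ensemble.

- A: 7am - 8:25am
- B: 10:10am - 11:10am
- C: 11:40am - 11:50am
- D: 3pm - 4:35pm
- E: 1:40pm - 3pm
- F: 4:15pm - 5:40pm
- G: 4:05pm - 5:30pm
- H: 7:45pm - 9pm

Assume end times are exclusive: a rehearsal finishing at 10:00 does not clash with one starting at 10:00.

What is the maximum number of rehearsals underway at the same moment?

Sort all start/end points and keep a running count:
7am start A → 1
8:25am end A → 0
10:10am start B → 1
11:10am end B → 0
11:40am start C → 1
11:50am end C → 0
1:40pm start E → 1
3pm end E → 0
3pm start D → 1
4:05pm start G → 2
4:15pm start F → 3
4:35pm end D → 2
5:30pm end G → 1
5:40pm end F → 0
7:45pm start H → 1
9pm end H → 0
Peak is 3, at 4:15pm (D, F, G).

3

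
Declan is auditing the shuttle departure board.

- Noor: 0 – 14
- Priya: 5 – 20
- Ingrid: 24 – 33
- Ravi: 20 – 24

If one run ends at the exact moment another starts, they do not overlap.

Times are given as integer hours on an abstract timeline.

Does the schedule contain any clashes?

Yes

Sorted by start: Noor, Priya, Ravi, Ingrid.
Priya starts before Noor ends → Noor and Priya overlap.
That's a conflict, so the schedule is not conflict-free.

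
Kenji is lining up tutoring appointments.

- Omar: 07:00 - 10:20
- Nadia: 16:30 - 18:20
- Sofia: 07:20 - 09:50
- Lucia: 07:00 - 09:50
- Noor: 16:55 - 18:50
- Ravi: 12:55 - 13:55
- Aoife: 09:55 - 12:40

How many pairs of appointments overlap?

5

Check each pair: they overlap iff neither finishes before the other starts.
Sorted by start: Lucia, Omar, Sofia, Aoife, Ravi, Nadia, Noor.
Omar starts before Lucia ends → Lucia and Omar overlap.
Sofia starts before Lucia ends → Lucia and Sofia overlap.
Aoife starts after Lucia ends, so nothing later overlaps Lucia either.
Sofia starts before Omar ends → Omar and Sofia overlap.
Aoife starts before Omar ends → Omar and Aoife overlap.
Ravi starts after Omar ends, so nothing later overlaps Omar either.
Aoife starts after Sofia ends, so nothing later overlaps Sofia either.
Ravi starts after Aoife ends, so nothing later overlaps Aoife either.
Nadia starts after Ravi ends, so nothing later overlaps Ravi either.
Noor starts before Nadia ends → Nadia and Noor overlap.
Overlapping pairs: Aoife & Omar, Lucia & Omar, Lucia & Sofia, Nadia & Noor, Omar & Sofia — 5 in total.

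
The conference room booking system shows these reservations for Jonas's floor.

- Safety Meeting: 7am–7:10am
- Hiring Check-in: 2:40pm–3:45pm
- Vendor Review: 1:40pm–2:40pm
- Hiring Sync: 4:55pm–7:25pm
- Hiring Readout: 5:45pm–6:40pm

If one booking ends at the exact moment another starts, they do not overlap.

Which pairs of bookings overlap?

Hiring Readout & Hiring Sync

Two intervals overlap when each starts before the other ends.
Sorted by start: Safety Meeting, Vendor Review, Hiring Check-in, Hiring Sync, Hiring Readout.
Vendor Review starts after Safety Meeting ends — done with Safety Meeting.
Hiring Check-in starts exactly when Vendor Review ends (back-to-back, no overlap) — done with Vendor Review.
Hiring Sync starts after Hiring Check-in ends — done with Hiring Check-in.
Hiring Readout starts before Hiring Sync ends → Hiring Sync and Hiring Readout overlap.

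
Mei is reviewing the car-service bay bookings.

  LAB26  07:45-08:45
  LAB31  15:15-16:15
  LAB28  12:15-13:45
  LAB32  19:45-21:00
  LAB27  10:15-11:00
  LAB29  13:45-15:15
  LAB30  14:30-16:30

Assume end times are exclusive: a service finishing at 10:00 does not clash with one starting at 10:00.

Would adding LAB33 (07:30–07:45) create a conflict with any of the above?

LAB26: starts 07:45 at or after LAB33 ends 07:45 → clear.
LAB27: starts 10:15 at or after LAB33 ends 07:45 → clear.
LAB28: starts 12:15 at or after LAB33 ends 07:45 → clear.
LAB29: starts 13:45 at or after LAB33 ends 07:45 → clear.
LAB30: starts 14:30 at or after LAB33 ends 07:45 → clear.
LAB31: starts 15:15 at or after LAB33 ends 07:45 → clear.
LAB32: starts 19:45 at or after LAB33 ends 07:45 → clear.

No — it doesn't clash with anything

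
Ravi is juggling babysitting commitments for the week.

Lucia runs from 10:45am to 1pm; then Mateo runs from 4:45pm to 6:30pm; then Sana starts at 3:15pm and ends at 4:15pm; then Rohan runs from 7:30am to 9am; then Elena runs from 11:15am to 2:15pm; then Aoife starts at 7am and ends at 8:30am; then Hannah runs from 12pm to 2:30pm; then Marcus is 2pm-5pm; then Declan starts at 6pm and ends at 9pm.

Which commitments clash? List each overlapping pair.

Aoife & Rohan, Declan & Mateo, Elena & Hannah, Elena & Lucia, Elena & Marcus, Hannah & Lucia, Hannah & Marcus, Marcus & Mateo, Marcus & Sana

Sorted by start: Aoife, Rohan, Lucia, Elena, Hannah, Marcus, Sana, Mateo, Declan.
Rohan starts before Aoife ends → Aoife and Rohan overlap.
Lucia starts after Aoife ends; Aoife is clear from here.
Lucia starts after Rohan ends; Rohan is clear from here.
Elena starts before Lucia ends → Lucia and Elena overlap.
Hannah starts before Lucia ends → Lucia and Hannah overlap.
Marcus starts after Lucia ends; Lucia is clear from here.
Hannah starts before Elena ends → Elena and Hannah overlap.
Marcus starts before Elena ends → Elena and Marcus overlap.
Sana starts after Elena ends; Elena is clear from here.
Marcus starts before Hannah ends → Hannah and Marcus overlap.
Sana starts after Hannah ends; Hannah is clear from here.
Sana starts before Marcus ends → Marcus and Sana overlap.
Mateo starts before Marcus ends → Marcus and Mateo overlap.
Declan starts after Marcus ends.
Mateo starts after Sana ends; Sana is clear from here.
Declan starts before Mateo ends → Mateo and Declan overlap.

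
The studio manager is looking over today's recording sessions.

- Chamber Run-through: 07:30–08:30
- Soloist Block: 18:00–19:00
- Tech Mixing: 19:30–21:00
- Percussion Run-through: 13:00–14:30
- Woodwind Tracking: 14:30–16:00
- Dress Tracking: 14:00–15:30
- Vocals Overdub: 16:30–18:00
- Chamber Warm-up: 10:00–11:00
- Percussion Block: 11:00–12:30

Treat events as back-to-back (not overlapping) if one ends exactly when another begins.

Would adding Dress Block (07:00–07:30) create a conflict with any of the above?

No — it doesn't clash with anything

Chamber Run-through: starts 07:30 at or after Dress Block ends 07:30 → clear.
Chamber Warm-up: starts 10:00 at or after Dress Block ends 07:30 → clear.
Percussion Block: starts 11:00 at or after Dress Block ends 07:30 → clear.
Percussion Run-through: starts 13:00 at or after Dress Block ends 07:30 → clear.
Dress Tracking: starts 14:00 at or after Dress Block ends 07:30 → clear.
Woodwind Tracking: starts 14:30 at or after Dress Block ends 07:30 → clear.
Vocals Overdub: starts 16:30 at or after Dress Block ends 07:30 → clear.
Soloist Block: starts 18:00 at or after Dress Block ends 07:30 → clear.
Tech Mixing: starts 19:30 at or after Dress Block ends 07:30 → clear.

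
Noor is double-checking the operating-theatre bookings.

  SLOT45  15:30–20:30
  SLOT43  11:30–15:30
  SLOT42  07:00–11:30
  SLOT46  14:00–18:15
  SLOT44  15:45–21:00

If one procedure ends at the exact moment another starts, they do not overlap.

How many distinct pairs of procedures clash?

4

Sorted by start: SLOT42, SLOT43, SLOT46, SLOT45, SLOT44.
SLOT43 starts exactly when SLOT42 ends (back-to-back, no overlap) — done with SLOT42.
SLOT46 starts before SLOT43 ends → SLOT43 and SLOT46 overlap.
SLOT45 starts exactly when SLOT43 ends (back-to-back, no overlap) — done with SLOT43.
SLOT45 starts before SLOT46 ends → SLOT46 and SLOT45 overlap.
SLOT44 starts before SLOT46 ends → SLOT46 and SLOT44 overlap.
SLOT44 starts before SLOT45 ends → SLOT45 and SLOT44 overlap.
Overlapping pairs: SLOT43 & SLOT46, SLOT44 & SLOT45, SLOT44 & SLOT46, SLOT45 & SLOT46 — 4 in total.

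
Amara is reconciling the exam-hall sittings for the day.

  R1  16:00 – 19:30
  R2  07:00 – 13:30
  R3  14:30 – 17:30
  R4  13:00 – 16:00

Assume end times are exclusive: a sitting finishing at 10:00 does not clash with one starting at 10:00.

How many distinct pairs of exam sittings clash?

Sorted by start: R2, R4, R3, R1.
R4 starts before R2 ends → R2 and R4 overlap.
R3 starts after R2 ends, so nothing later overlaps R2 either.
R3 starts before R4 ends → R4 and R3 overlap.
R1 starts exactly when R4 ends (back-to-back, no overlap).
R1 starts before R3 ends → R3 and R1 overlap.
Overlapping pairs: R1 & R3, R2 & R4, R3 & R4 — 3 in total.

3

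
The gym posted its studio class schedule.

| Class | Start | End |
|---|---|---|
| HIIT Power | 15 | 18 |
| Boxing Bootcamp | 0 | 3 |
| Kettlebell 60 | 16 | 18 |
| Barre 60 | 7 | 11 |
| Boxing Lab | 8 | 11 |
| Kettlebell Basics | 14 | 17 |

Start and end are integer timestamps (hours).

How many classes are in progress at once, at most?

3

Walk through starts and ends in time order (an end at T is processed before a start at T):
0 start Boxing Bootcamp → 1
3 end Boxing Bootcamp → 0
7 start Barre 60 → 1
8 start Boxing Lab → 2
11 end Barre 60 → 1
11 end Boxing Lab → 0
14 start Kettlebell Basics → 1
15 start HIIT Power → 2
16 start Kettlebell 60 → 3
17 end Kettlebell Basics → 2
18 end HIIT Power → 1
18 end Kettlebell 60 → 0
Peak is 3, at 16 (HIIT Power, Kettlebell 60, Kettlebell Basics).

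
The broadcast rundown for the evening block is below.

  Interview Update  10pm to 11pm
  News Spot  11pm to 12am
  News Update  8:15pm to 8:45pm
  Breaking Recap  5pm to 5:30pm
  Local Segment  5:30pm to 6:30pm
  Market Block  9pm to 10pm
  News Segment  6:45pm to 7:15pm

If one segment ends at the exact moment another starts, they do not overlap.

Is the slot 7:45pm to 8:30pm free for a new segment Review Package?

Breaking Recap: ends 5:30pm at or before Review Package starts 7:45pm → clear.
Local Segment: ends 6:30pm at or before Review Package starts 7:45pm → clear.
News Segment: ends 7:15pm at or before Review Package starts 7:45pm → clear.
News Update: starts 8:15pm before Review Package ends 8:30pm, and ends 8:45pm after Review Package starts 7:45pm → overlap.
Market Block: starts 9pm at or after Review Package ends 8:30pm → clear.
Interview Update: starts 10pm at or after Review Package ends 8:30pm → clear.
News Spot: starts 11pm at or after Review Package ends 8:30pm → clear.
Review Package overlaps News Update.

No — it overlaps News Update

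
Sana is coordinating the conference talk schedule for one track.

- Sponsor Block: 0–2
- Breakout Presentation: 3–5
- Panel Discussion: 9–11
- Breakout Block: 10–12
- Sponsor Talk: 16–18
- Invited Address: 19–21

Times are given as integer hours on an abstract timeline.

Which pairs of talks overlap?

Sorted by start: Sponsor Block, Breakout Presentation, Panel Discussion, Breakout Block, Sponsor Talk, Invited Address.
Breakout Presentation starts after Sponsor Block ends; Sponsor Block is clear from here.
Panel Discussion starts after Breakout Presentation ends; Breakout Presentation is clear from here.
Breakout Block starts before Panel Discussion ends → Panel Discussion and Breakout Block overlap.
Sponsor Talk starts after Panel Discussion ends; Panel Discussion is clear from here.
Sponsor Talk starts after Breakout Block ends; Breakout Block is clear from here.
Invited Address starts after Sponsor Talk ends.

Breakout Block & Panel Discussion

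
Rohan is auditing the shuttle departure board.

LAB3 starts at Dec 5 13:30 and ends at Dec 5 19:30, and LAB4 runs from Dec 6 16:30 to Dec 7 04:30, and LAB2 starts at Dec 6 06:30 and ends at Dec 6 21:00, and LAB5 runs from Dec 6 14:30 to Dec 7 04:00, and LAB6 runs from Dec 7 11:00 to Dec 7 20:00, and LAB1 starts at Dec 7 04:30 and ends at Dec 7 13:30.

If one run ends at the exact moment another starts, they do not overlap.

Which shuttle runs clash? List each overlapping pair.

Check each pair: they overlap iff neither finishes before the other starts.
Sorted by start: LAB3, LAB2, LAB5, LAB4, LAB1, LAB6.
LAB2 starts after LAB3 ends, so nothing later overlaps LAB3 either.
LAB5 starts before LAB2 ends → LAB2 and LAB5 overlap.
LAB4 starts before LAB2 ends → LAB2 and LAB4 overlap.
LAB1 starts after LAB2 ends, so nothing later overlaps LAB2 either.
LAB4 starts before LAB5 ends → LAB5 and LAB4 overlap.
LAB1 starts after LAB5 ends, so nothing later overlaps LAB5 either.
LAB1 starts exactly when LAB4 ends (back-to-back, no overlap), so nothing later overlaps LAB4 either.
LAB6 starts before LAB1 ends → LAB1 and LAB6 overlap.

LAB1 & LAB6, LAB2 & LAB4, LAB2 & LAB5, LAB4 & LAB5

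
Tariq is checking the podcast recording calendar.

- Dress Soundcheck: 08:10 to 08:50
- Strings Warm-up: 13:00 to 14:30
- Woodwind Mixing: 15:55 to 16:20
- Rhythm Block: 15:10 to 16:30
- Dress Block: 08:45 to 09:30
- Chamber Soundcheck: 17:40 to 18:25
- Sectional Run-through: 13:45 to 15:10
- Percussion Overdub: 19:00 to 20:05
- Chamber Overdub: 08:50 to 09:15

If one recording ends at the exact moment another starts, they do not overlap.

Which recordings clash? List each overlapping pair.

Sorted by start: Dress Soundcheck, Dress Block, Chamber Overdub, Strings Warm-up, Sectional Run-through, Rhythm Block, Woodwind Mixing, Chamber Soundcheck, Percussion Overdub.
Dress Block starts before Dress Soundcheck ends → Dress Soundcheck and Dress Block overlap.
Chamber Overdub starts exactly when Dress Soundcheck ends (back-to-back, no overlap), so nothing later overlaps Dress Soundcheck either.
Chamber Overdub starts before Dress Block ends → Dress Block and Chamber Overdub overlap.
Strings Warm-up starts after Dress Block ends, so nothing later overlaps Dress Block either.
Strings Warm-up starts after Chamber Overdub ends, so nothing later overlaps Chamber Overdub either.
Sectional Run-through starts before Strings Warm-up ends → Strings Warm-up and Sectional Run-through overlap.
Rhythm Block starts after Strings Warm-up ends, so nothing later overlaps Strings Warm-up either.
Rhythm Block starts exactly when Sectional Run-through ends (back-to-back, no overlap), so nothing later overlaps Sectional Run-through either.
Woodwind Mixing starts before Rhythm Block ends → Rhythm Block and Woodwind Mixing overlap.
Chamber Soundcheck starts after Rhythm Block ends, so nothing later overlaps Rhythm Block either.
Chamber Soundcheck starts after Woodwind Mixing ends, so nothing later overlaps Woodwind Mixing either.
Percussion Overdub starts after Chamber Soundcheck ends.

Chamber Overdub & Dress Block, Dress Block & Dress Soundcheck, Rhythm Block & Woodwind Mixing, Sectional Run-through & Strings Warm-up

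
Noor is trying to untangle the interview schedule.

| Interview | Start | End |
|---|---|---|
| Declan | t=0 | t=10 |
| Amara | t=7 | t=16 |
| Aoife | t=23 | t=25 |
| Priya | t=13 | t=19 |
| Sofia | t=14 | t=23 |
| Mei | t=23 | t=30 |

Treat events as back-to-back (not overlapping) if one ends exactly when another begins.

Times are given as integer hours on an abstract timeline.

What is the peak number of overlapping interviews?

3

Sort all start/end points and keep a running count:
t=0 start Declan → 1
t=7 start Amara → 2
t=10 end Declan → 1
t=13 start Priya → 2
t=14 start Sofia → 3
t=16 end Amara → 2
t=19 end Priya → 1
t=23 end Sofia → 0
t=23 start Aoife → 1
t=23 start Mei → 2
t=25 end Aoife → 1
t=30 end Mei → 0
Peak is 3, at t=14 (Amara, Priya, Sofia).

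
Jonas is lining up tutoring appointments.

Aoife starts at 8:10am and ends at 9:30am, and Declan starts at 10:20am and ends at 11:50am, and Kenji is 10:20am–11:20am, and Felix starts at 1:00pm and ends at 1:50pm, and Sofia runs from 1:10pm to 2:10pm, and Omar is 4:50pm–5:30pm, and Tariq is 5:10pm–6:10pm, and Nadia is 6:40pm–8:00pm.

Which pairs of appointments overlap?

Sorted by start: Aoife, Declan, Kenji, Felix, Sofia, Omar, Tariq, Nadia.
Declan starts after Aoife ends — done with Aoife.
Kenji starts before Declan ends → Declan and Kenji overlap.
Felix starts after Declan ends — done with Declan.
Felix starts after Kenji ends — done with Kenji.
Sofia starts before Felix ends → Felix and Sofia overlap.
Omar starts after Felix ends — done with Felix.
Omar starts after Sofia ends — done with Sofia.
Tariq starts before Omar ends → Omar and Tariq overlap.
Nadia starts after Omar ends.
Nadia starts after Tariq ends.

Declan & Kenji, Felix & Sofia, Omar & Tariq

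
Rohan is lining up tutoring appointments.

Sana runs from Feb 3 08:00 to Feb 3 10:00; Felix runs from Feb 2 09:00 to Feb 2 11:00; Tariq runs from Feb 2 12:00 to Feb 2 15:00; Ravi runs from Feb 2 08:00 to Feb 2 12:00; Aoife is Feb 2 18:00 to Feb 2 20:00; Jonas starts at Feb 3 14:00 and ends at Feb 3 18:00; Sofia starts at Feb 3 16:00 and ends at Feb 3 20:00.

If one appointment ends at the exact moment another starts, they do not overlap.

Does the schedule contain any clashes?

Sorted by start: Ravi, Felix, Tariq, Aoife, Sana, Jonas, Sofia.
Felix starts before Ravi ends → Ravi and Felix overlap.
That's a conflict, so the schedule is not conflict-free.

Yes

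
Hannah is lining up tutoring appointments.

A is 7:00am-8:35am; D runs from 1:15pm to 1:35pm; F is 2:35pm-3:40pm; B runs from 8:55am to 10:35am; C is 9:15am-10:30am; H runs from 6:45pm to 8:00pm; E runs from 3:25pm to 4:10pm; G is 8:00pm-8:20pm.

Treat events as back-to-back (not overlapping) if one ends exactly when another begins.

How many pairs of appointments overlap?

Sorted by start: A, B, C, D, F, E, H, G.
B starts after A ends, so A has no further overlaps.
C starts before B ends → B and C overlap.
D starts after B ends, so B has no further overlaps.
D starts after C ends, so C has no further overlaps.
F starts after D ends, so D has no further overlaps.
E starts before F ends → F and E overlap.
H starts after F ends, so F has no further overlaps.
H starts after E ends, so E has no further overlaps.
G starts exactly when H ends (back-to-back, no overlap).
Overlapping pairs: B & C, E & F — 2 in total.

2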